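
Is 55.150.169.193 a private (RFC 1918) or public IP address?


RFC 1918 private ranges:
  10.0.0.0/8 (10.0.0.0 - 10.255.255.255)
  172.16.0.0/12 (172.16.0.0 - 172.31.255.255)
  192.168.0.0/16 (192.168.0.0 - 192.168.255.255)
Public (not in any RFC 1918 range)


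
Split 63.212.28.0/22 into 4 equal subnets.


New prefix = 22 + 2 = 24
Each subnet has 256 addresses
  63.212.28.0/24
  63.212.29.0/24
  63.212.30.0/24
  63.212.31.0/24
Subnets: 63.212.28.0/24, 63.212.29.0/24, 63.212.30.0/24, 63.212.31.0/24


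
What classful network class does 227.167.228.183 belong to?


First octet: 227
Binary: 11100011
1110xxxx -> Class D (224-239)
Class D (multicast), default mask N/A


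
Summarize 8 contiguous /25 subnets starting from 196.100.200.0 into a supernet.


Original prefix: /25
Number of subnets: 8 = 2^3
New prefix = 25 - 3 = 22
Supernet: 196.100.200.0/22


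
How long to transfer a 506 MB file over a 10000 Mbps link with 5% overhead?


Effective throughput = 10000 * (1 - 5/100) = 9500 Mbps
File size in Mb = 506 * 8 = 4048 Mb
Time = 4048 / 9500
Time = 0.4261 seconds


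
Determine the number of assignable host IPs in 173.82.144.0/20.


Host bits = 32 - 20 = 12
Total addresses = 2^12 = 4096
Usable = total - 2 (network and broadcast)
Usable hosts: 4094


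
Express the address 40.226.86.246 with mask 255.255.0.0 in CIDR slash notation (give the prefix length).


Binary: 11111111.11111111.00000000.00000000
Count leading 1s
Prefix: /16


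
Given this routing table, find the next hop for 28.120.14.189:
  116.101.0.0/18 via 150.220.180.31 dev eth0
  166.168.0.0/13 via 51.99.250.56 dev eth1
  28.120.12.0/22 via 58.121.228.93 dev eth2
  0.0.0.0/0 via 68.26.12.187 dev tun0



Longest prefix match for 28.120.14.189:
  /18 116.101.0.0: no
  /13 166.168.0.0: no
  /22 28.120.12.0: MATCH
  /0 0.0.0.0: MATCH
Selected: next-hop 58.121.228.93 via eth2 (matched /22)


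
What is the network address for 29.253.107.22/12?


IP:   00011101.11111101.01101011.00010110
Mask: 11111111.11110000.00000000.00000000
AND operation:
Net:  00011101.11110000.00000000.00000000
Network: 29.240.0.0/12


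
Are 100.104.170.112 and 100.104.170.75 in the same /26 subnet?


Mask: 255.255.255.192
100.104.170.112 AND mask = 100.104.170.64
100.104.170.75 AND mask = 100.104.170.64
Yes, same subnet (100.104.170.64)


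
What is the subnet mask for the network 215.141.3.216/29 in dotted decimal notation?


/29 means 29 network bits, 3 host bits
Binary: 11111111111111111111111111111000
Mask: 255.255.255.248


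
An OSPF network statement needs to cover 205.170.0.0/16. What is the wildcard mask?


Subnet mask: 255.255.0.0
Wildcard = 255.255.255.255 - subnet mask
255 - 255 = 0
255 - 255 = 0
255 - 0 = 255
255 - 0 = 255
Wildcard: 0.0.255.255


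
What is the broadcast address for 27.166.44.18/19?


Network: 27.166.32.0/19
Host bits = 13
Set all host bits to 1:
Broadcast: 27.166.63.255


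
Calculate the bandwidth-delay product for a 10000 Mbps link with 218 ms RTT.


BDP = bandwidth * RTT
= 10000 Mbps * 218 ms
= 10000 * 1e6 * 218 / 1000 bits
= 2180000000 bits
= 272500000 bytes
= 266113.2812 KB
BDP = 2180000000 bits (272500000 bytes)


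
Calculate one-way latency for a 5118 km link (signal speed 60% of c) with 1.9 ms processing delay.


Speed = 0.6 * 3e5 km/s = 180000 km/s
Propagation delay = 5118 / 180000 = 0.0284 s = 28.4333 ms
Processing delay = 1.9 ms
Total one-way latency = 30.3333 ms


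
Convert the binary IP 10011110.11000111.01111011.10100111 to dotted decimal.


10011110 = 158
11000111 = 199
01111011 = 123
10100111 = 167
IP: 158.199.123.167


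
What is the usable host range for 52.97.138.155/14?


Network: 52.96.0.0
Broadcast: 52.99.255.255
First usable = network + 1
Last usable = broadcast - 1
Range: 52.96.0.1 to 52.99.255.254


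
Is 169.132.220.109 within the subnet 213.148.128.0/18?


Subnet network: 213.148.128.0
Test IP AND mask: 169.132.192.0
No, 169.132.220.109 is not in 213.148.128.0/18


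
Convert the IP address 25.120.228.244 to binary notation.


25 = 00011001
120 = 01111000
228 = 11100100
244 = 11110100
Binary: 00011001.01111000.11100100.11110100


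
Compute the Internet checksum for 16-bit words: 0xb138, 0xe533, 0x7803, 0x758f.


Sum all words (with carry folding):
+ 0xb138 = 0xb138
+ 0xe533 = 0x966c
+ 0x7803 = 0x0e70
+ 0x758f = 0x83ff
One's complement: ~0x83ff
Checksum = 0x7c00


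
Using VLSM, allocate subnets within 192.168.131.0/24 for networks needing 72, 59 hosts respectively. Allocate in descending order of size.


72 hosts -> /25 (126 usable): 192.168.131.0/25
59 hosts -> /26 (62 usable): 192.168.131.128/26
Allocation: 192.168.131.0/25 (72 hosts, 126 usable); 192.168.131.128/26 (59 hosts, 62 usable)


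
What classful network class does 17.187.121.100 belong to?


First octet: 17
Binary: 00010001
0xxxxxxx -> Class A (1-126)
Class A, default mask 255.0.0.0 (/8)


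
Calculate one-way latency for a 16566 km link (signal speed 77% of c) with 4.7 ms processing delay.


Speed = 0.77 * 3e5 km/s = 231000 km/s
Propagation delay = 16566 / 231000 = 0.0717 s = 71.7143 ms
Processing delay = 4.7 ms
Total one-way latency = 76.4143 ms


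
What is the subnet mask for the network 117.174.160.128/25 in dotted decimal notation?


/25 means 25 network bits, 7 host bits
Binary: 11111111111111111111111110000000
Mask: 255.255.255.128


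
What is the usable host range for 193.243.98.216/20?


Network: 193.243.96.0
Broadcast: 193.243.111.255
First usable = network + 1
Last usable = broadcast - 1
Range: 193.243.96.1 to 193.243.111.254


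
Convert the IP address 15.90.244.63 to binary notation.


15 = 00001111
90 = 01011010
244 = 11110100
63 = 00111111
Binary: 00001111.01011010.11110100.00111111


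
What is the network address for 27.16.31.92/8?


IP:   00011011.00010000.00011111.01011100
Mask: 11111111.00000000.00000000.00000000
AND operation:
Net:  00011011.00000000.00000000.00000000
Network: 27.0.0.0/8


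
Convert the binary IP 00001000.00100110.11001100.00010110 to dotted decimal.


00001000 = 8
00100110 = 38
11001100 = 204
00010110 = 22
IP: 8.38.204.22


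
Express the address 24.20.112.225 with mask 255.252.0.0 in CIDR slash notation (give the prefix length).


Binary: 11111111.11111100.00000000.00000000
Count leading 1s
Prefix: /14


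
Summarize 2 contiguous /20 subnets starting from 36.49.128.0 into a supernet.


Original prefix: /20
Number of subnets: 2 = 2^1
New prefix = 20 - 1 = 19
Supernet: 36.49.128.0/19


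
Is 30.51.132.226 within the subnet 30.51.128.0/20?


Subnet network: 30.51.128.0
Test IP AND mask: 30.51.128.0
Yes, 30.51.132.226 is in 30.51.128.0/20


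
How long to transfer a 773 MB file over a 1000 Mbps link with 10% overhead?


Effective throughput = 1000 * (1 - 10/100) = 900 Mbps
File size in Mb = 773 * 8 = 6184 Mb
Time = 6184 / 900
Time = 6.8711 seconds


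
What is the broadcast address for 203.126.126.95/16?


Network: 203.126.0.0/16
Host bits = 16
Set all host bits to 1:
Broadcast: 203.126.255.255


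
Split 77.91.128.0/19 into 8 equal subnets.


New prefix = 19 + 3 = 22
Each subnet has 1024 addresses
  77.91.128.0/22
  77.91.132.0/22
  77.91.136.0/22
  77.91.140.0/22
  77.91.144.0/22
  77.91.148.0/22
  77.91.152.0/22
  77.91.156.0/22
Subnets: 77.91.128.0/22, 77.91.132.0/22, 77.91.136.0/22, 77.91.140.0/22, 77.91.144.0/22, 77.91.148.0/22, 77.91.152.0/22, 77.91.156.0/22


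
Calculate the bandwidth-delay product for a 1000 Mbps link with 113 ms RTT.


BDP = bandwidth * RTT
= 1000 Mbps * 113 ms
= 1000 * 1e6 * 113 / 1000 bits
= 113000000 bits
= 14125000 bytes
= 13793.9453 KB
BDP = 113000000 bits (14125000 bytes)


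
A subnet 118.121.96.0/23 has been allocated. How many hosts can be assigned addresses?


Host bits = 32 - 23 = 9
Total addresses = 2^9 = 512
Usable = total - 2 (network and broadcast)
Usable hosts: 510


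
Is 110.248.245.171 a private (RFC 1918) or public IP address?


RFC 1918 private ranges:
  10.0.0.0/8 (10.0.0.0 - 10.255.255.255)
  172.16.0.0/12 (172.16.0.0 - 172.31.255.255)
  192.168.0.0/16 (192.168.0.0 - 192.168.255.255)
Public (not in any RFC 1918 range)


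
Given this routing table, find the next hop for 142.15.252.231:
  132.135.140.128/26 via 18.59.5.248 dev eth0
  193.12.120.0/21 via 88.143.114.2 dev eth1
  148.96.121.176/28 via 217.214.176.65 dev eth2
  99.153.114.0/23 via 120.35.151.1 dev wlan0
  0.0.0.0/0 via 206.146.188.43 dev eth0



Longest prefix match for 142.15.252.231:
  /26 132.135.140.128: no
  /21 193.12.120.0: no
  /28 148.96.121.176: no
  /23 99.153.114.0: no
  /0 0.0.0.0: MATCH
Selected: next-hop 206.146.188.43 via eth0 (matched /0)


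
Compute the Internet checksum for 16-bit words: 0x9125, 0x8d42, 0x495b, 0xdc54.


Sum all words (with carry folding):
+ 0x9125 = 0x9125
+ 0x8d42 = 0x1e68
+ 0x495b = 0x67c3
+ 0xdc54 = 0x4418
One's complement: ~0x4418
Checksum = 0xbbe7


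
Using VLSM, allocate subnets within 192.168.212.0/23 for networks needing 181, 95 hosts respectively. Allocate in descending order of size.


181 hosts -> /24 (254 usable): 192.168.212.0/24
95 hosts -> /25 (126 usable): 192.168.213.0/25
Allocation: 192.168.212.0/24 (181 hosts, 254 usable); 192.168.213.0/25 (95 hosts, 126 usable)


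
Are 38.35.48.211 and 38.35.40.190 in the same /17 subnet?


Mask: 255.255.128.0
38.35.48.211 AND mask = 38.35.0.0
38.35.40.190 AND mask = 38.35.0.0
Yes, same subnet (38.35.0.0)


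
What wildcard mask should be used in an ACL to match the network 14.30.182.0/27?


Subnet mask: 255.255.255.224
Wildcard = 255.255.255.255 - subnet mask
255 - 255 = 0
255 - 255 = 0
255 - 255 = 0
255 - 224 = 31
Wildcard: 0.0.0.31


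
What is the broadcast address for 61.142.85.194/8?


Network: 61.0.0.0/8
Host bits = 24
Set all host bits to 1:
Broadcast: 61.255.255.255


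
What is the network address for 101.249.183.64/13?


IP:   01100101.11111001.10110111.01000000
Mask: 11111111.11111000.00000000.00000000
AND operation:
Net:  01100101.11111000.00000000.00000000
Network: 101.248.0.0/13


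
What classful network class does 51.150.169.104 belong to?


First octet: 51
Binary: 00110011
0xxxxxxx -> Class A (1-126)
Class A, default mask 255.0.0.0 (/8)


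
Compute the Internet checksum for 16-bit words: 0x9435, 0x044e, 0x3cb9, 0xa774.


Sum all words (with carry folding):
+ 0x9435 = 0x9435
+ 0x044e = 0x9883
+ 0x3cb9 = 0xd53c
+ 0xa774 = 0x7cb1
One's complement: ~0x7cb1
Checksum = 0x834e


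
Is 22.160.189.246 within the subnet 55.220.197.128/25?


Subnet network: 55.220.197.128
Test IP AND mask: 22.160.189.128
No, 22.160.189.246 is not in 55.220.197.128/25


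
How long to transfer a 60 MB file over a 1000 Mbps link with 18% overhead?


Effective throughput = 1000 * (1 - 18/100) = 820.0 Mbps
File size in Mb = 60 * 8 = 480 Mb
Time = 480 / 820.0
Time = 0.5854 seconds


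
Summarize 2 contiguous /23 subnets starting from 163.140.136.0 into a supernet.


Original prefix: /23
Number of subnets: 2 = 2^1
New prefix = 23 - 1 = 22
Supernet: 163.140.136.0/22


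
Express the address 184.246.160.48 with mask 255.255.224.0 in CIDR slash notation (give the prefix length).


Binary: 11111111.11111111.11100000.00000000
Count leading 1s
Prefix: /19


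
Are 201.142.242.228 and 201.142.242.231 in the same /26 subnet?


Mask: 255.255.255.192
201.142.242.228 AND mask = 201.142.242.192
201.142.242.231 AND mask = 201.142.242.192
Yes, same subnet (201.142.242.192)


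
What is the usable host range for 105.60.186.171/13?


Network: 105.56.0.0
Broadcast: 105.63.255.255
First usable = network + 1
Last usable = broadcast - 1
Range: 105.56.0.1 to 105.63.255.254


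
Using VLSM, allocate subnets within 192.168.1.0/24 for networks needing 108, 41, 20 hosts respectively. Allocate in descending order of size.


108 hosts -> /25 (126 usable): 192.168.1.0/25
41 hosts -> /26 (62 usable): 192.168.1.128/26
20 hosts -> /27 (30 usable): 192.168.1.192/27
Allocation: 192.168.1.0/25 (108 hosts, 126 usable); 192.168.1.128/26 (41 hosts, 62 usable); 192.168.1.192/27 (20 hosts, 30 usable)


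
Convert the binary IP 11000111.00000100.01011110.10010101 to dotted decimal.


11000111 = 199
00000100 = 4
01011110 = 94
10010101 = 149
IP: 199.4.94.149


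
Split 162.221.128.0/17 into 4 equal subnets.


New prefix = 17 + 2 = 19
Each subnet has 8192 addresses
  162.221.128.0/19
  162.221.160.0/19
  162.221.192.0/19
  162.221.224.0/19
Subnets: 162.221.128.0/19, 162.221.160.0/19, 162.221.192.0/19, 162.221.224.0/19


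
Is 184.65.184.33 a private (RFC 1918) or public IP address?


RFC 1918 private ranges:
  10.0.0.0/8 (10.0.0.0 - 10.255.255.255)
  172.16.0.0/12 (172.16.0.0 - 172.31.255.255)
  192.168.0.0/16 (192.168.0.0 - 192.168.255.255)
Public (not in any RFC 1918 range)


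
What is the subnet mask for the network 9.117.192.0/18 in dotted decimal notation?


/18 means 18 network bits, 14 host bits
Binary: 11111111111111111100000000000000
Mask: 255.255.192.0


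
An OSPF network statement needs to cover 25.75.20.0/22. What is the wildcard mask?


Subnet mask: 255.255.252.0
Wildcard = 255.255.255.255 - subnet mask
255 - 255 = 0
255 - 255 = 0
255 - 252 = 3
255 - 0 = 255
Wildcard: 0.0.3.255


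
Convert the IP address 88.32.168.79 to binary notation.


88 = 01011000
32 = 00100000
168 = 10101000
79 = 01001111
Binary: 01011000.00100000.10101000.01001111


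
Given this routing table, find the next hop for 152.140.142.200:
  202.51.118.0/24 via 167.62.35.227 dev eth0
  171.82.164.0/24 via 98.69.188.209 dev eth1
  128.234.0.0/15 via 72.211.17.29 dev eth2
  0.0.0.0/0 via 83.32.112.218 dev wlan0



Longest prefix match for 152.140.142.200:
  /24 202.51.118.0: no
  /24 171.82.164.0: no
  /15 128.234.0.0: no
  /0 0.0.0.0: MATCH
Selected: next-hop 83.32.112.218 via wlan0 (matched /0)


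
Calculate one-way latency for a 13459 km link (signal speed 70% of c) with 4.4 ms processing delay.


Speed = 0.7 * 3e5 km/s = 210000 km/s
Propagation delay = 13459 / 210000 = 0.0641 s = 64.0905 ms
Processing delay = 4.4 ms
Total one-way latency = 68.4905 ms


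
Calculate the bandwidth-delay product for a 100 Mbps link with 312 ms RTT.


BDP = bandwidth * RTT
= 100 Mbps * 312 ms
= 100 * 1e6 * 312 / 1000 bits
= 31200000 bits
= 3900000 bytes
= 3808.5938 KB
BDP = 31200000 bits (3900000 bytes)


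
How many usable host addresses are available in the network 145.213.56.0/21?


Host bits = 32 - 21 = 11
Total addresses = 2^11 = 2048
Usable = total - 2 (network and broadcast)
Usable hosts: 2046


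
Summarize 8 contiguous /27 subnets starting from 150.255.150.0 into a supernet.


Original prefix: /27
Number of subnets: 8 = 2^3
New prefix = 27 - 3 = 24
Supernet: 150.255.150.0/24


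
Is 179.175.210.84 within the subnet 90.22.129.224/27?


Subnet network: 90.22.129.224
Test IP AND mask: 179.175.210.64
No, 179.175.210.84 is not in 90.22.129.224/27


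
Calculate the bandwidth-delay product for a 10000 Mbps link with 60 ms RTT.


BDP = bandwidth * RTT
= 10000 Mbps * 60 ms
= 10000 * 1e6 * 60 / 1000 bits
= 600000000 bits
= 75000000 bytes
= 73242.1875 KB
BDP = 600000000 bits (75000000 bytes)


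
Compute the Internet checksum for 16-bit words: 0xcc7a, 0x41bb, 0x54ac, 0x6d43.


Sum all words (with carry folding):
+ 0xcc7a = 0xcc7a
+ 0x41bb = 0x0e36
+ 0x54ac = 0x62e2
+ 0x6d43 = 0xd025
One's complement: ~0xd025
Checksum = 0x2fda


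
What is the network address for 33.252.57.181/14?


IP:   00100001.11111100.00111001.10110101
Mask: 11111111.11111100.00000000.00000000
AND operation:
Net:  00100001.11111100.00000000.00000000
Network: 33.252.0.0/14


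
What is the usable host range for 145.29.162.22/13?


Network: 145.24.0.0
Broadcast: 145.31.255.255
First usable = network + 1
Last usable = broadcast - 1
Range: 145.24.0.1 to 145.31.255.254


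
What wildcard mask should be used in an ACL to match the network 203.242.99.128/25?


Subnet mask: 255.255.255.128
Wildcard = 255.255.255.255 - subnet mask
255 - 255 = 0
255 - 255 = 0
255 - 255 = 0
255 - 128 = 127
Wildcard: 0.0.0.127


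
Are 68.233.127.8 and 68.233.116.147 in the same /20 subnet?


Mask: 255.255.240.0
68.233.127.8 AND mask = 68.233.112.0
68.233.116.147 AND mask = 68.233.112.0
Yes, same subnet (68.233.112.0)


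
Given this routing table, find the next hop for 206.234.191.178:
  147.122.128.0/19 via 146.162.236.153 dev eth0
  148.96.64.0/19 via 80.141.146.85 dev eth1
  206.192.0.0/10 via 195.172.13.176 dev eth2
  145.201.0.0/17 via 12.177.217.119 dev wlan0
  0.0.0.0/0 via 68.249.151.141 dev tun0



Longest prefix match for 206.234.191.178:
  /19 147.122.128.0: no
  /19 148.96.64.0: no
  /10 206.192.0.0: MATCH
  /17 145.201.0.0: no
  /0 0.0.0.0: MATCH
Selected: next-hop 195.172.13.176 via eth2 (matched /10)


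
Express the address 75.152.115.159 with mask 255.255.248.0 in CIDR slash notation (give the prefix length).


Binary: 11111111.11111111.11111000.00000000
Count leading 1s
Prefix: /21


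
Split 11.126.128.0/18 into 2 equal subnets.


New prefix = 18 + 1 = 19
Each subnet has 8192 addresses
  11.126.128.0/19
  11.126.160.0/19
Subnets: 11.126.128.0/19, 11.126.160.0/19


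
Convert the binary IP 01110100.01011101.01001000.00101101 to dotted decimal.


01110100 = 116
01011101 = 93
01001000 = 72
00101101 = 45
IP: 116.93.72.45


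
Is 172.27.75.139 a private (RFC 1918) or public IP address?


RFC 1918 private ranges:
  10.0.0.0/8 (10.0.0.0 - 10.255.255.255)
  172.16.0.0/12 (172.16.0.0 - 172.31.255.255)
  192.168.0.0/16 (192.168.0.0 - 192.168.255.255)
Private (in 172.16.0.0/12)


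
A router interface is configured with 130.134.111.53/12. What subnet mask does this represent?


/12 means 12 network bits, 20 host bits
Binary: 11111111111100000000000000000000
Mask: 255.240.0.0


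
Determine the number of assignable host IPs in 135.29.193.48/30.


Host bits = 32 - 30 = 2
Total addresses = 2^2 = 4
Usable = total - 2 (network and broadcast)
Usable hosts: 2


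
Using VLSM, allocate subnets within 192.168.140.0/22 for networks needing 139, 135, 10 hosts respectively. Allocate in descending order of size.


139 hosts -> /24 (254 usable): 192.168.140.0/24
135 hosts -> /24 (254 usable): 192.168.141.0/24
10 hosts -> /28 (14 usable): 192.168.142.0/28
Allocation: 192.168.140.0/24 (139 hosts, 254 usable); 192.168.141.0/24 (135 hosts, 254 usable); 192.168.142.0/28 (10 hosts, 14 usable)


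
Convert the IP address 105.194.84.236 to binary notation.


105 = 01101001
194 = 11000010
84 = 01010100
236 = 11101100
Binary: 01101001.11000010.01010100.11101100


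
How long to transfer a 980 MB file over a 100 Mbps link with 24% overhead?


Effective throughput = 100 * (1 - 24/100) = 76 Mbps
File size in Mb = 980 * 8 = 7840 Mb
Time = 7840 / 76
Time = 103.1579 seconds


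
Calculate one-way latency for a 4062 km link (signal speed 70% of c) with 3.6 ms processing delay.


Speed = 0.7 * 3e5 km/s = 210000 km/s
Propagation delay = 4062 / 210000 = 0.0193 s = 19.3429 ms
Processing delay = 3.6 ms
Total one-way latency = 22.9429 ms


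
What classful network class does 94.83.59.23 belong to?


First octet: 94
Binary: 01011110
0xxxxxxx -> Class A (1-126)
Class A, default mask 255.0.0.0 (/8)


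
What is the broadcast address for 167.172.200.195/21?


Network: 167.172.200.0/21
Host bits = 11
Set all host bits to 1:
Broadcast: 167.172.207.255


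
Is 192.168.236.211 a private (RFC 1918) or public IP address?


RFC 1918 private ranges:
  10.0.0.0/8 (10.0.0.0 - 10.255.255.255)
  172.16.0.0/12 (172.16.0.0 - 172.31.255.255)
  192.168.0.0/16 (192.168.0.0 - 192.168.255.255)
Private (in 192.168.0.0/16)


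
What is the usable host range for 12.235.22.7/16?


Network: 12.235.0.0
Broadcast: 12.235.255.255
First usable = network + 1
Last usable = broadcast - 1
Range: 12.235.0.1 to 12.235.255.254


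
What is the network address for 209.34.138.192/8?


IP:   11010001.00100010.10001010.11000000
Mask: 11111111.00000000.00000000.00000000
AND operation:
Net:  11010001.00000000.00000000.00000000
Network: 209.0.0.0/8


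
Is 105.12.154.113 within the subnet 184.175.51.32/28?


Subnet network: 184.175.51.32
Test IP AND mask: 105.12.154.112
No, 105.12.154.113 is not in 184.175.51.32/28


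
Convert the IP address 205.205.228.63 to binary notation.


205 = 11001101
205 = 11001101
228 = 11100100
63 = 00111111
Binary: 11001101.11001101.11100100.00111111


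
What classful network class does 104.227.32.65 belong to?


First octet: 104
Binary: 01101000
0xxxxxxx -> Class A (1-126)
Class A, default mask 255.0.0.0 (/8)


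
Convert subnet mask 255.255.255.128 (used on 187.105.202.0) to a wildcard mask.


Subnet mask: 255.255.255.128
Wildcard = 255.255.255.255 - subnet mask
255 - 255 = 0
255 - 255 = 0
255 - 255 = 0
255 - 128 = 127
Wildcard: 0.0.0.127


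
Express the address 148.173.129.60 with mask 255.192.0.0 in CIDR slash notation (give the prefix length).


Binary: 11111111.11000000.00000000.00000000
Count leading 1s
Prefix: /10


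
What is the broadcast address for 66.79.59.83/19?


Network: 66.79.32.0/19
Host bits = 13
Set all host bits to 1:
Broadcast: 66.79.63.255


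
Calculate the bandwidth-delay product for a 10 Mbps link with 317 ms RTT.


BDP = bandwidth * RTT
= 10 Mbps * 317 ms
= 10 * 1e6 * 317 / 1000 bits
= 3170000 bits
= 396250 bytes
= 386.9629 KB
BDP = 3170000 bits (396250 bytes)


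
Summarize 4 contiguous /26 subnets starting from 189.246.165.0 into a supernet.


Original prefix: /26
Number of subnets: 4 = 2^2
New prefix = 26 - 2 = 24
Supernet: 189.246.165.0/24


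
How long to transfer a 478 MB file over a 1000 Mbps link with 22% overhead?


Effective throughput = 1000 * (1 - 22/100) = 780 Mbps
File size in Mb = 478 * 8 = 3824 Mb
Time = 3824 / 780
Time = 4.9026 seconds


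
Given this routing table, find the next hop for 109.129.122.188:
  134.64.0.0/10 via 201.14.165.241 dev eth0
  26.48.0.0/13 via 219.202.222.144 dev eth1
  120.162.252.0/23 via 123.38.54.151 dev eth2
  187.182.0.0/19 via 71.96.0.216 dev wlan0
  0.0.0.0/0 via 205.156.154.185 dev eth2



Longest prefix match for 109.129.122.188:
  /10 134.64.0.0: no
  /13 26.48.0.0: no
  /23 120.162.252.0: no
  /19 187.182.0.0: no
  /0 0.0.0.0: MATCH
Selected: next-hop 205.156.154.185 via eth2 (matched /0)


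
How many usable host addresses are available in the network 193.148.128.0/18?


Host bits = 32 - 18 = 14
Total addresses = 2^14 = 16384
Usable = total - 2 (network and broadcast)
Usable hosts: 16382


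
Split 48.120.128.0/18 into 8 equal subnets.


New prefix = 18 + 3 = 21
Each subnet has 2048 addresses
  48.120.128.0/21
  48.120.136.0/21
  48.120.144.0/21
  48.120.152.0/21
  48.120.160.0/21
  48.120.168.0/21
  48.120.176.0/21
  48.120.184.0/21
Subnets: 48.120.128.0/21, 48.120.136.0/21, 48.120.144.0/21, 48.120.152.0/21, 48.120.160.0/21, 48.120.168.0/21, 48.120.176.0/21, 48.120.184.0/21


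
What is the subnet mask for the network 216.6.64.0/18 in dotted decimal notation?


/18 means 18 network bits, 14 host bits
Binary: 11111111111111111100000000000000
Mask: 255.255.192.0


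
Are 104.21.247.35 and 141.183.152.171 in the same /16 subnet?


Mask: 255.255.0.0
104.21.247.35 AND mask = 104.21.0.0
141.183.152.171 AND mask = 141.183.0.0
No, different subnets (104.21.0.0 vs 141.183.0.0)


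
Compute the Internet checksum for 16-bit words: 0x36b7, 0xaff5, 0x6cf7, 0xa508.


Sum all words (with carry folding):
+ 0x36b7 = 0x36b7
+ 0xaff5 = 0xe6ac
+ 0x6cf7 = 0x53a4
+ 0xa508 = 0xf8ac
One's complement: ~0xf8ac
Checksum = 0x0753


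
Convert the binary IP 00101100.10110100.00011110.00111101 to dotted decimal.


00101100 = 44
10110100 = 180
00011110 = 30
00111101 = 61
IP: 44.180.30.61


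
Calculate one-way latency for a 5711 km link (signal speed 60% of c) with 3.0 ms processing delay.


Speed = 0.6 * 3e5 km/s = 180000 km/s
Propagation delay = 5711 / 180000 = 0.0317 s = 31.7278 ms
Processing delay = 3.0 ms
Total one-way latency = 34.7278 ms


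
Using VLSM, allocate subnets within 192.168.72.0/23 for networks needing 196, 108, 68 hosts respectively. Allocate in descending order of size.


196 hosts -> /24 (254 usable): 192.168.72.0/24
108 hosts -> /25 (126 usable): 192.168.73.0/25
68 hosts -> /25 (126 usable): 192.168.73.128/25
Allocation: 192.168.72.0/24 (196 hosts, 254 usable); 192.168.73.0/25 (108 hosts, 126 usable); 192.168.73.128/25 (68 hosts, 126 usable)


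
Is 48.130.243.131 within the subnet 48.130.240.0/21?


Subnet network: 48.130.240.0
Test IP AND mask: 48.130.240.0
Yes, 48.130.243.131 is in 48.130.240.0/21


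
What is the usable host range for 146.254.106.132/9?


Network: 146.128.0.0
Broadcast: 146.255.255.255
First usable = network + 1
Last usable = broadcast - 1
Range: 146.128.0.1 to 146.255.255.254


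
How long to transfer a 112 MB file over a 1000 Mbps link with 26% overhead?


Effective throughput = 1000 * (1 - 26/100) = 740 Mbps
File size in Mb = 112 * 8 = 896 Mb
Time = 896 / 740
Time = 1.2108 seconds


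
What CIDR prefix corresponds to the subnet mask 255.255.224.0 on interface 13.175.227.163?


Binary: 11111111.11111111.11100000.00000000
Count leading 1s
Prefix: /19


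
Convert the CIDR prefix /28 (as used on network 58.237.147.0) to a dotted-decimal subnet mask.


/28 means 28 network bits, 4 host bits
Binary: 11111111111111111111111111110000
Mask: 255.255.255.240


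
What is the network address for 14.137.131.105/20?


IP:   00001110.10001001.10000011.01101001
Mask: 11111111.11111111.11110000.00000000
AND operation:
Net:  00001110.10001001.10000000.00000000
Network: 14.137.128.0/20


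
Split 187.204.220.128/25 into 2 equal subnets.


New prefix = 25 + 1 = 26
Each subnet has 64 addresses
  187.204.220.128/26
  187.204.220.192/26
Subnets: 187.204.220.128/26, 187.204.220.192/26


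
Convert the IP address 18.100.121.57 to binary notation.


18 = 00010010
100 = 01100100
121 = 01111001
57 = 00111001
Binary: 00010010.01100100.01111001.00111001


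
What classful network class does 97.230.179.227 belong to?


First octet: 97
Binary: 01100001
0xxxxxxx -> Class A (1-126)
Class A, default mask 255.0.0.0 (/8)


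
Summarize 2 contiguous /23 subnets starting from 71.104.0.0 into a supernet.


Original prefix: /23
Number of subnets: 2 = 2^1
New prefix = 23 - 1 = 22
Supernet: 71.104.0.0/22


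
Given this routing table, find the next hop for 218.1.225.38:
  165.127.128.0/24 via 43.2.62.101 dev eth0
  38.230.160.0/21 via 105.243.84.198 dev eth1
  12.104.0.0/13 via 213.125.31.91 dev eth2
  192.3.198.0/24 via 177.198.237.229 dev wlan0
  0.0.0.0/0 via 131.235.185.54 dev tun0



Longest prefix match for 218.1.225.38:
  /24 165.127.128.0: no
  /21 38.230.160.0: no
  /13 12.104.0.0: no
  /24 192.3.198.0: no
  /0 0.0.0.0: MATCH
Selected: next-hop 131.235.185.54 via tun0 (matched /0)


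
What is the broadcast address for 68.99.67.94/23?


Network: 68.99.66.0/23
Host bits = 9
Set all host bits to 1:
Broadcast: 68.99.67.255


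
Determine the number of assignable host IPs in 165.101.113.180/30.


Host bits = 32 - 30 = 2
Total addresses = 2^2 = 4
Usable = total - 2 (network and broadcast)
Usable hosts: 2


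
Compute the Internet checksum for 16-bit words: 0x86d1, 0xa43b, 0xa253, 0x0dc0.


Sum all words (with carry folding):
+ 0x86d1 = 0x86d1
+ 0xa43b = 0x2b0d
+ 0xa253 = 0xcd60
+ 0x0dc0 = 0xdb20
One's complement: ~0xdb20
Checksum = 0x24df


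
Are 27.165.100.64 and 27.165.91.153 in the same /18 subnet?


Mask: 255.255.192.0
27.165.100.64 AND mask = 27.165.64.0
27.165.91.153 AND mask = 27.165.64.0
Yes, same subnet (27.165.64.0)


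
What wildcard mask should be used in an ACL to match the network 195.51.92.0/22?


Subnet mask: 255.255.252.0
Wildcard = 255.255.255.255 - subnet mask
255 - 255 = 0
255 - 255 = 0
255 - 252 = 3
255 - 0 = 255
Wildcard: 0.0.3.255


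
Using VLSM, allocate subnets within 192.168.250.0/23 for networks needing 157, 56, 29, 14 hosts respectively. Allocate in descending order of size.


157 hosts -> /24 (254 usable): 192.168.250.0/24
56 hosts -> /26 (62 usable): 192.168.251.0/26
29 hosts -> /27 (30 usable): 192.168.251.64/27
14 hosts -> /28 (14 usable): 192.168.251.96/28
Allocation: 192.168.250.0/24 (157 hosts, 254 usable); 192.168.251.0/26 (56 hosts, 62 usable); 192.168.251.64/27 (29 hosts, 30 usable); 192.168.251.96/28 (14 hosts, 14 usable)


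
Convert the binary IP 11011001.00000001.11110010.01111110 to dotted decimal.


11011001 = 217
00000001 = 1
11110010 = 242
01111110 = 126
IP: 217.1.242.126


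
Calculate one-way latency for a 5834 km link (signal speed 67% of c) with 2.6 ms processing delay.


Speed = 0.67 * 3e5 km/s = 201000 km/s
Propagation delay = 5834 / 201000 = 0.029 s = 29.0249 ms
Processing delay = 2.6 ms
Total one-way latency = 31.6249 ms


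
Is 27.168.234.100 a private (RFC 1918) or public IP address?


RFC 1918 private ranges:
  10.0.0.0/8 (10.0.0.0 - 10.255.255.255)
  172.16.0.0/12 (172.16.0.0 - 172.31.255.255)
  192.168.0.0/16 (192.168.0.0 - 192.168.255.255)
Public (not in any RFC 1918 range)


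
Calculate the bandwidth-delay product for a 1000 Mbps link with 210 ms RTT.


BDP = bandwidth * RTT
= 1000 Mbps * 210 ms
= 1000 * 1e6 * 210 / 1000 bits
= 210000000 bits
= 26250000 bytes
= 25634.7656 KB
BDP = 210000000 bits (26250000 bytes)


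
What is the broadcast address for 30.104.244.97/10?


Network: 30.64.0.0/10
Host bits = 22
Set all host bits to 1:
Broadcast: 30.127.255.255


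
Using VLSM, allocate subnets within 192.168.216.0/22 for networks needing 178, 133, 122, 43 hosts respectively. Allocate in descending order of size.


178 hosts -> /24 (254 usable): 192.168.216.0/24
133 hosts -> /24 (254 usable): 192.168.217.0/24
122 hosts -> /25 (126 usable): 192.168.218.0/25
43 hosts -> /26 (62 usable): 192.168.218.128/26
Allocation: 192.168.216.0/24 (178 hosts, 254 usable); 192.168.217.0/24 (133 hosts, 254 usable); 192.168.218.0/25 (122 hosts, 126 usable); 192.168.218.128/26 (43 hosts, 62 usable)


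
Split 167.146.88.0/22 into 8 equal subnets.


New prefix = 22 + 3 = 25
Each subnet has 128 addresses
  167.146.88.0/25
  167.146.88.128/25
  167.146.89.0/25
  167.146.89.128/25
  167.146.90.0/25
  167.146.90.128/25
  167.146.91.0/25
  167.146.91.128/25
Subnets: 167.146.88.0/25, 167.146.88.128/25, 167.146.89.0/25, 167.146.89.128/25, 167.146.90.0/25, 167.146.90.128/25, 167.146.91.0/25, 167.146.91.128/25


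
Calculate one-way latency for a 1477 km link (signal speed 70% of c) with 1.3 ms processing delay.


Speed = 0.7 * 3e5 km/s = 210000 km/s
Propagation delay = 1477 / 210000 = 0.007 s = 7.0333 ms
Processing delay = 1.3 ms
Total one-way latency = 8.3333 ms


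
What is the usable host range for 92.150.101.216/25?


Network: 92.150.101.128
Broadcast: 92.150.101.255
First usable = network + 1
Last usable = broadcast - 1
Range: 92.150.101.129 to 92.150.101.254


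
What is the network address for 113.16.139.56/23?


IP:   01110001.00010000.10001011.00111000
Mask: 11111111.11111111.11111110.00000000
AND operation:
Net:  01110001.00010000.10001010.00000000
Network: 113.16.138.0/23


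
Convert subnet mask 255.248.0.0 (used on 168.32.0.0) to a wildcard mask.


Subnet mask: 255.248.0.0
Wildcard = 255.255.255.255 - subnet mask
255 - 255 = 0
255 - 248 = 7
255 - 0 = 255
255 - 0 = 255
Wildcard: 0.7.255.255


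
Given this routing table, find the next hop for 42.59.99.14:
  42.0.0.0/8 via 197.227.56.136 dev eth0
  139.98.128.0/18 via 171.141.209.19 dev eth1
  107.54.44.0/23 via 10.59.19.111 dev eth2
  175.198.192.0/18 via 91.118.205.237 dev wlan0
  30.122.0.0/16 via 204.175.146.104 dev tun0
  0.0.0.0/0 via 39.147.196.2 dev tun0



Longest prefix match for 42.59.99.14:
  /8 42.0.0.0: MATCH
  /18 139.98.128.0: no
  /23 107.54.44.0: no
  /18 175.198.192.0: no
  /16 30.122.0.0: no
  /0 0.0.0.0: MATCH
Selected: next-hop 197.227.56.136 via eth0 (matched /8)


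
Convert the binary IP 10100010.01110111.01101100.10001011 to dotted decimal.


10100010 = 162
01110111 = 119
01101100 = 108
10001011 = 139
IP: 162.119.108.139


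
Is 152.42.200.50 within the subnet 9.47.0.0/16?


Subnet network: 9.47.0.0
Test IP AND mask: 152.42.0.0
No, 152.42.200.50 is not in 9.47.0.0/16


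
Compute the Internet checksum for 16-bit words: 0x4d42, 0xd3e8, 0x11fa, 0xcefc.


Sum all words (with carry folding):
+ 0x4d42 = 0x4d42
+ 0xd3e8 = 0x212b
+ 0x11fa = 0x3325
+ 0xcefc = 0x0222
One's complement: ~0x0222
Checksum = 0xfddd


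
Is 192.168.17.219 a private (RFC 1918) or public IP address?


RFC 1918 private ranges:
  10.0.0.0/8 (10.0.0.0 - 10.255.255.255)
  172.16.0.0/12 (172.16.0.0 - 172.31.255.255)
  192.168.0.0/16 (192.168.0.0 - 192.168.255.255)
Private (in 192.168.0.0/16)


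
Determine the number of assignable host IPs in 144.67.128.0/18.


Host bits = 32 - 18 = 14
Total addresses = 2^14 = 16384
Usable = total - 2 (network and broadcast)
Usable hosts: 16382


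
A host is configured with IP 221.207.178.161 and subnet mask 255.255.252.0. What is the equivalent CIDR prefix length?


Binary: 11111111.11111111.11111100.00000000
Count leading 1s
Prefix: /22


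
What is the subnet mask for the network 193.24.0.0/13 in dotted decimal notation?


/13 means 13 network bits, 19 host bits
Binary: 11111111111110000000000000000000
Mask: 255.248.0.0


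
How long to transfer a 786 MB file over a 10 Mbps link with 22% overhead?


Effective throughput = 10 * (1 - 22/100) = 7.8 Mbps
File size in Mb = 786 * 8 = 6288 Mb
Time = 6288 / 7.8
Time = 806.1538 seconds


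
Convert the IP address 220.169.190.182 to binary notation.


220 = 11011100
169 = 10101001
190 = 10111110
182 = 10110110
Binary: 11011100.10101001.10111110.10110110


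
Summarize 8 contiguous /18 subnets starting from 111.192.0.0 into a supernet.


Original prefix: /18
Number of subnets: 8 = 2^3
New prefix = 18 - 3 = 15
Supernet: 111.192.0.0/15


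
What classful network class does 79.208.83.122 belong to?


First octet: 79
Binary: 01001111
0xxxxxxx -> Class A (1-126)
Class A, default mask 255.0.0.0 (/8)


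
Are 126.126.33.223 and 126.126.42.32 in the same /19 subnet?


Mask: 255.255.224.0
126.126.33.223 AND mask = 126.126.32.0
126.126.42.32 AND mask = 126.126.32.0
Yes, same subnet (126.126.32.0)


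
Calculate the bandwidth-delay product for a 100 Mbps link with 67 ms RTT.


BDP = bandwidth * RTT
= 100 Mbps * 67 ms
= 100 * 1e6 * 67 / 1000 bits
= 6700000 bits
= 837500 bytes
= 817.8711 KB
BDP = 6700000 bits (837500 bytes)


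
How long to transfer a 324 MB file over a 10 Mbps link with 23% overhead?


Effective throughput = 10 * (1 - 23/100) = 7.7 Mbps
File size in Mb = 324 * 8 = 2592 Mb
Time = 2592 / 7.7
Time = 336.6234 seconds


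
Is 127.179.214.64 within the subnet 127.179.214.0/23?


Subnet network: 127.179.214.0
Test IP AND mask: 127.179.214.0
Yes, 127.179.214.64 is in 127.179.214.0/23


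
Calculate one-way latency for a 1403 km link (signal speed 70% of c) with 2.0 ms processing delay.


Speed = 0.7 * 3e5 km/s = 210000 km/s
Propagation delay = 1403 / 210000 = 0.0067 s = 6.681 ms
Processing delay = 2.0 ms
Total one-way latency = 8.681 ms


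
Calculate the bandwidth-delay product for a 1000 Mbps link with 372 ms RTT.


BDP = bandwidth * RTT
= 1000 Mbps * 372 ms
= 1000 * 1e6 * 372 / 1000 bits
= 372000000 bits
= 46500000 bytes
= 45410.1562 KB
BDP = 372000000 bits (46500000 bytes)


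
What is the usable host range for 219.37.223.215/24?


Network: 219.37.223.0
Broadcast: 219.37.223.255
First usable = network + 1
Last usable = broadcast - 1
Range: 219.37.223.1 to 219.37.223.254


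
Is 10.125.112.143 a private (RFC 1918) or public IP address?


RFC 1918 private ranges:
  10.0.0.0/8 (10.0.0.0 - 10.255.255.255)
  172.16.0.0/12 (172.16.0.0 - 172.31.255.255)
  192.168.0.0/16 (192.168.0.0 - 192.168.255.255)
Private (in 10.0.0.0/8)


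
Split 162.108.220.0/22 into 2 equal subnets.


New prefix = 22 + 1 = 23
Each subnet has 512 addresses
  162.108.220.0/23
  162.108.222.0/23
Subnets: 162.108.220.0/23, 162.108.222.0/23


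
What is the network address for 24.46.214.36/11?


IP:   00011000.00101110.11010110.00100100
Mask: 11111111.11100000.00000000.00000000
AND operation:
Net:  00011000.00100000.00000000.00000000
Network: 24.32.0.0/11


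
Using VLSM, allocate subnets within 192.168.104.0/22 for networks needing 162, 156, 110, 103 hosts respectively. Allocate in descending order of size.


162 hosts -> /24 (254 usable): 192.168.104.0/24
156 hosts -> /24 (254 usable): 192.168.105.0/24
110 hosts -> /25 (126 usable): 192.168.106.0/25
103 hosts -> /25 (126 usable): 192.168.106.128/25
Allocation: 192.168.104.0/24 (162 hosts, 254 usable); 192.168.105.0/24 (156 hosts, 254 usable); 192.168.106.0/25 (110 hosts, 126 usable); 192.168.106.128/25 (103 hosts, 126 usable)


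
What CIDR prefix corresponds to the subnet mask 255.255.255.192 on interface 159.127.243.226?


Binary: 11111111.11111111.11111111.11000000
Count leading 1s
Prefix: /26


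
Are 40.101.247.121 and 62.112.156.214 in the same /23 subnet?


Mask: 255.255.254.0
40.101.247.121 AND mask = 40.101.246.0
62.112.156.214 AND mask = 62.112.156.0
No, different subnets (40.101.246.0 vs 62.112.156.0)


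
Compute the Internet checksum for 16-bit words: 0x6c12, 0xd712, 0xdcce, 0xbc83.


Sum all words (with carry folding):
+ 0x6c12 = 0x6c12
+ 0xd712 = 0x4325
+ 0xdcce = 0x1ff4
+ 0xbc83 = 0xdc77
One's complement: ~0xdc77
Checksum = 0x2388


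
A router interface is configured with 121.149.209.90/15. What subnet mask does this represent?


/15 means 15 network bits, 17 host bits
Binary: 11111111111111100000000000000000
Mask: 255.254.0.0


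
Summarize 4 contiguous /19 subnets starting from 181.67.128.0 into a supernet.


Original prefix: /19
Number of subnets: 4 = 2^2
New prefix = 19 - 2 = 17
Supernet: 181.67.128.0/17


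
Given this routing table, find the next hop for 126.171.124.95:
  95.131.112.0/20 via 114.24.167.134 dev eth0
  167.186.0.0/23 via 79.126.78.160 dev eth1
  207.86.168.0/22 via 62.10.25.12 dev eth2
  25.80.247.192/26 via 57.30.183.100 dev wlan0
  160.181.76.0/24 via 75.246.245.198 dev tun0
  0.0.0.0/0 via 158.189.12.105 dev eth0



Longest prefix match for 126.171.124.95:
  /20 95.131.112.0: no
  /23 167.186.0.0: no
  /22 207.86.168.0: no
  /26 25.80.247.192: no
  /24 160.181.76.0: no
  /0 0.0.0.0: MATCH
Selected: next-hop 158.189.12.105 via eth0 (matched /0)


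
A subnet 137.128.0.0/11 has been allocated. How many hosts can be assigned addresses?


Host bits = 32 - 11 = 21
Total addresses = 2^21 = 2097152
Usable = total - 2 (network and broadcast)
Usable hosts: 2097150


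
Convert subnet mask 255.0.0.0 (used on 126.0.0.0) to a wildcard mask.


Subnet mask: 255.0.0.0
Wildcard = 255.255.255.255 - subnet mask
255 - 255 = 0
255 - 0 = 255
255 - 0 = 255
255 - 0 = 255
Wildcard: 0.255.255.255


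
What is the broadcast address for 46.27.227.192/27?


Network: 46.27.227.192/27
Host bits = 5
Set all host bits to 1:
Broadcast: 46.27.227.223


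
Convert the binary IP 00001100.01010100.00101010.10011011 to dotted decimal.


00001100 = 12
01010100 = 84
00101010 = 42
10011011 = 155
IP: 12.84.42.155


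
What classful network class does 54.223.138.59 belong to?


First octet: 54
Binary: 00110110
0xxxxxxx -> Class A (1-126)
Class A, default mask 255.0.0.0 (/8)


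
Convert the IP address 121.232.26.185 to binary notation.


121 = 01111001
232 = 11101000
26 = 00011010
185 = 10111001
Binary: 01111001.11101000.00011010.10111001
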